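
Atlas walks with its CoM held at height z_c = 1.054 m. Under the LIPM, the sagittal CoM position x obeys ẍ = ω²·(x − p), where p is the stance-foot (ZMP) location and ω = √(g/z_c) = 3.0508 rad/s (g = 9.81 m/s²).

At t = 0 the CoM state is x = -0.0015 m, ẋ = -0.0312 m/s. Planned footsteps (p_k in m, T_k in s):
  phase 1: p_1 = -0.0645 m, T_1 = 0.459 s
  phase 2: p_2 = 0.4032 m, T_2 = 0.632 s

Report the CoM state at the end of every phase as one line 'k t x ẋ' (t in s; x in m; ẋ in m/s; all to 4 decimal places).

1 0.4590 0.0516 0.2990
2 1.0910 -0.5015 -2.5606

phase 1: p=-0.0645, T=0.459, ωT=1.400317, cosh=2.151503, sinh=1.904984; start (x,ẋ)=(-0.001500, -0.031200) → end (x,ẋ)=(0.051563, 0.299012)
phase 2: p=0.4032, T=0.632, ωT=1.928106, cosh=3.510947, sinh=3.365524; start (x,ẋ)=(0.051563, 0.299012) → end (x,ẋ)=(-0.501522, -2.560635)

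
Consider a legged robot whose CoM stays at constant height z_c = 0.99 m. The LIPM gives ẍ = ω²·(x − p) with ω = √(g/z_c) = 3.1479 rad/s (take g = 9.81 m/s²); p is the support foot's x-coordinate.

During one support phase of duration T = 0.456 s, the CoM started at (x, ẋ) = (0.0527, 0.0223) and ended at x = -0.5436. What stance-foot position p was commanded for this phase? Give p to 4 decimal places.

p = 0.5531

ωT = 3.1479·0.456 = 1.435442; cosh(ωT) = 2.219757, sinh(ωT) = 1.981747
x(T) = p + (x₀−p)·cosh(ωT) + (ẋ₀/ω)·sinh(ωT) ⇒ p·(1 − cosh) = x(T) − x₀·cosh − (ẋ₀/ω)·sinh
numerator   = -0.5436 − (0.0527)·2.219757 − (0.0223/3.1479)·1.981747 = -0.674620
denominator = 1 − 2.219757 = -1.219757
p = -0.674620 / -1.219757 = 0.5531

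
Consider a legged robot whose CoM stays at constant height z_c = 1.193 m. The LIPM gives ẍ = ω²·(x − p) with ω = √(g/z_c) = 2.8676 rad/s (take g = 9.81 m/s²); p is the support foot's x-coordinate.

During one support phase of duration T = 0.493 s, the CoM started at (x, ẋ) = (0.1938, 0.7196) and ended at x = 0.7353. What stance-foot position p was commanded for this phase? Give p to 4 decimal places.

ωT = 2.8676·0.493 = 1.413727; cosh(ωT) = 2.177242, sinh(ωT) = 1.934007
x(T) = p + (x₀−p)·cosh(ωT) + (ẋ₀/ω)·sinh(ωT) ⇒ p·(1 − cosh) = x(T) − x₀·cosh − (ẋ₀/ω)·sinh
numerator   = 0.7353 − (0.1938)·2.177242 − (0.7196/2.8676)·1.934007 = -0.171972
denominator = 1 − 2.177242 = -1.177242
p = -0.171972 / -1.177242 = 0.1461

p = 0.1461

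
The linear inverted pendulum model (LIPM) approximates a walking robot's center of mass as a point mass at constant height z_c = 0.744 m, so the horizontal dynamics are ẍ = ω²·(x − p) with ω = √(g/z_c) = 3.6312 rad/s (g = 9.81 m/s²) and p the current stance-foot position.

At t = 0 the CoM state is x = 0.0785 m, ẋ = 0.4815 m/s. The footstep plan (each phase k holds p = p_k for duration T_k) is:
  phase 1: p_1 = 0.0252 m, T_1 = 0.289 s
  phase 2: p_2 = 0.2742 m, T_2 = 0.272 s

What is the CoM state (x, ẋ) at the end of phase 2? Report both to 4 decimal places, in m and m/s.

phase 1: p=0.0252, T=0.289, ωT=1.049417, cosh=1.603063, sinh=1.252922; start (x,ẋ)=(0.078500, 0.481500) → end (x,ẋ)=(0.276782, 1.014369)
phase 2: p=0.2742, T=0.272, ωT=0.987686, cosh=1.528726, sinh=1.156289; start (x,ẋ)=(0.276782, 1.014369) → end (x,ẋ)=(0.601154, 1.561533)

x = 0.6012, ẋ = 1.5615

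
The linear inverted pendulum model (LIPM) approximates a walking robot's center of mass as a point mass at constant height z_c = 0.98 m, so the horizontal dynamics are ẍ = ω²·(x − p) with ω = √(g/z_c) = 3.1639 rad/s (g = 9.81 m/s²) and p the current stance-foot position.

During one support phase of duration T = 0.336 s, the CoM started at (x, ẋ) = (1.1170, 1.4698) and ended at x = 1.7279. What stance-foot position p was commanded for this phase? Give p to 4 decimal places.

p = 1.0870

ωT = 3.1639·0.336 = 1.063070; cosh(ωT) = 1.620320, sinh(ωT) = 1.274927
x(T) = p + (x₀−p)·cosh(ωT) + (ẋ₀/ω)·sinh(ωT) ⇒ p·(1 − cosh) = x(T) − x₀·cosh − (ẋ₀/ω)·sinh
numerator   = 1.7279 − (1.1170)·1.620320 − (1.4698/3.1639)·1.274927 = -0.674269
denominator = 1 − 1.620320 = -0.620320
p = -0.674269 / -0.620320 = 1.0870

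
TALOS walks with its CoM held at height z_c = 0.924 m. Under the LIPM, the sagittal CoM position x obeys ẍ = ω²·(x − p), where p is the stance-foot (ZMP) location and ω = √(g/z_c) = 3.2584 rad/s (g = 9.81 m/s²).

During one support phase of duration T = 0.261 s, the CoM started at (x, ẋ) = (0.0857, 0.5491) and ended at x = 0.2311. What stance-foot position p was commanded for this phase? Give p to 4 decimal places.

ωT = 3.2584·0.261 = 0.850442; cosh(ωT) = 1.383954, sinh(ωT) = 0.956728
x(T) = p + (x₀−p)·cosh(ωT) + (ẋ₀/ω)·sinh(ωT) ⇒ p·(1 − cosh) = x(T) − x₀·cosh − (ẋ₀/ω)·sinh
numerator   = 0.2311 − (0.0857)·1.383954 − (0.5491/3.2584)·0.956728 = -0.048731
denominator = 1 − 1.383954 = -0.383954
p = -0.048731 / -0.383954 = 0.1269

p = 0.1269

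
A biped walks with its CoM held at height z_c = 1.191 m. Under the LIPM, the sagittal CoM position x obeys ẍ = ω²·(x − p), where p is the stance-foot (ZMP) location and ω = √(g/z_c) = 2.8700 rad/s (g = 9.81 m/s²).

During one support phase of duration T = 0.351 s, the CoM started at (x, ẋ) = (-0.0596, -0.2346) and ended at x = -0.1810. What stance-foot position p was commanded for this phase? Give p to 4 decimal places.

p = -0.0154

ωT = 2.8700·0.351 = 1.007370; cosh(ωT) = 1.551784, sinh(ωT) = 1.186606
x(T) = p + (x₀−p)·cosh(ωT) + (ẋ₀/ω)·sinh(ωT) ⇒ p·(1 − cosh) = x(T) − x₀·cosh − (ẋ₀/ω)·sinh
numerator   = -0.1810 − (-0.0596)·1.551784 − (-0.2346/2.8700)·1.186606 = 0.008482
denominator = 1 − 1.551784 = -0.551784
p = 0.008482 / -0.551784 = -0.0154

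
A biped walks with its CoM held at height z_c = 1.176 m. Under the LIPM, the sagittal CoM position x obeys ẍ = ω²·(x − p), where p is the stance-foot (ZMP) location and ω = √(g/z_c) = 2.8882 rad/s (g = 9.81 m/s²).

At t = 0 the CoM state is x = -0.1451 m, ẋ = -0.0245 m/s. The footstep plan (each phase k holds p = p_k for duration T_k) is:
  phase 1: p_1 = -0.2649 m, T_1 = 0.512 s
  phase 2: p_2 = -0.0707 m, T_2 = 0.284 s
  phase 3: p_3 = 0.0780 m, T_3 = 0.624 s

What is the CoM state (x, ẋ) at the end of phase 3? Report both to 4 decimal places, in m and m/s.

phase 1: p=-0.2649, T=0.512, ωT=1.478758, cosh=2.307708, sinh=2.079787; start (x,ẋ)=(-0.145100, -0.024500) → end (x,ẋ)=(-0.006079, 0.663081)
phase 2: p=-0.0707, T=0.284, ωT=0.820249, cosh=1.355693, sinh=0.915371; start (x,ẋ)=(-0.006079, 0.663081) → end (x,ẋ)=(0.227060, 1.069778)
phase 3: p=0.0780, T=0.624, ωT=1.802237, cosh=3.114062, sinh=2.949132; start (x,ẋ)=(0.227060, 1.069778) → end (x,ẋ)=(1.634528, 4.600997)

x = 1.6345, ẋ = 4.6010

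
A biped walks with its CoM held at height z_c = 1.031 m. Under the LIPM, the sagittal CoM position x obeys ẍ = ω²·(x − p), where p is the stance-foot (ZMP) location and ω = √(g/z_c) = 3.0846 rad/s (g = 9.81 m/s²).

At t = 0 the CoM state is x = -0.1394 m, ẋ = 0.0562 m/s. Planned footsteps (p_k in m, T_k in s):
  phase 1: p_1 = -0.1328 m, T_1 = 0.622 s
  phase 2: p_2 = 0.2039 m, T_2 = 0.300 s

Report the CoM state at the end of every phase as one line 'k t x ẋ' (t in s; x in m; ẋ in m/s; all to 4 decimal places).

phase 1: p=-0.1328, T=0.622, ωT=1.918621, cosh=3.479185, sinh=3.332375; start (x,ẋ)=(-0.139400, 0.056200) → end (x,ẋ)=(-0.095048, 0.127688)
phase 2: p=0.2039, T=0.300, ωT=0.925380, cosh=1.459604, sinh=1.063223; start (x,ẋ)=(-0.095048, 0.127688) → end (x,ẋ)=(-0.188433, -0.794061)

1 0.6220 -0.0950 0.1277
2 0.9220 -0.1884 -0.7941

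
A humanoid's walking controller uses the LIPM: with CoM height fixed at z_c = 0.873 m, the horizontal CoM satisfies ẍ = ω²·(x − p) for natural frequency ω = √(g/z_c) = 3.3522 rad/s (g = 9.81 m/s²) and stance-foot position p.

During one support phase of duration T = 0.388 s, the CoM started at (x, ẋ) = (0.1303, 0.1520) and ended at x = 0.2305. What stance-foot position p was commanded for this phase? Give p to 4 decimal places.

ωT = 3.3522·0.388 = 1.300654; cosh(ωT) = 1.972025, sinh(ωT) = 1.699671
x(T) = p + (x₀−p)·cosh(ωT) + (ẋ₀/ω)·sinh(ωT) ⇒ p·(1 − cosh) = x(T) − x₀·cosh − (ẋ₀/ω)·sinh
numerator   = 0.2305 − (0.1303)·1.972025 − (0.1520/3.3522)·1.699671 = -0.103524
denominator = 1 − 1.972025 = -0.972025
p = -0.103524 / -0.972025 = 0.1065

p = 0.1065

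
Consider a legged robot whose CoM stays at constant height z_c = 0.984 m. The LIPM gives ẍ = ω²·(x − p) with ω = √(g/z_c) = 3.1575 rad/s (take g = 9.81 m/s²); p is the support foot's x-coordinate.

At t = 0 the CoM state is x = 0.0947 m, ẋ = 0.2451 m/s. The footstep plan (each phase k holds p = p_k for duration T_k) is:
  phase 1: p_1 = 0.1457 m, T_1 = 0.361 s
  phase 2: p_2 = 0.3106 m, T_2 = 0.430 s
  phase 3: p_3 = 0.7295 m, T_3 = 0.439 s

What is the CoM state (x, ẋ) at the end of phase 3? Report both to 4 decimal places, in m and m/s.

phase 1: p=0.1457, T=0.361, ωT=1.139857, cosh=1.723094, sinh=1.403229; start (x,ẋ)=(0.094700, 0.245100) → end (x,ẋ)=(0.166747, 0.196365)
phase 2: p=0.3106, T=0.430, ωT=1.357725, cosh=2.072292, sinh=1.815047; start (x,ẋ)=(0.166747, 0.196365) → end (x,ẋ)=(0.125373, -0.417495)
phase 3: p=0.7295, T=0.439, ωT=1.386143, cosh=2.124715, sinh=1.874677; start (x,ẋ)=(0.125373, -0.417495) → end (x,ẋ)=(-0.801974, -4.463063)

x = -0.8020, ẋ = -4.4631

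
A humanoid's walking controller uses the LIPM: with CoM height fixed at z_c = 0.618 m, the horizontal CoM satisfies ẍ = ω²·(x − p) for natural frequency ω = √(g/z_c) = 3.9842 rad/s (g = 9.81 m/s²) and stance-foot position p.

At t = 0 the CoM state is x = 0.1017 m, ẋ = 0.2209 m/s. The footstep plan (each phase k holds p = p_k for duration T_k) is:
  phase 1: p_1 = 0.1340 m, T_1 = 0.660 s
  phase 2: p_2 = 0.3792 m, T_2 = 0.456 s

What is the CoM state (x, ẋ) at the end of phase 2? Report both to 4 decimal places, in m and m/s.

x = 0.5918, ẋ = 1.0099

phase 1: p=0.1340, T=0.660, ωT=2.629572, cosh=6.969971, sinh=6.897862; start (x,ẋ)=(0.101700, 0.220900) → end (x,ẋ)=(0.291315, 0.651983)
phase 2: p=0.3792, T=0.456, ωT=1.816795, cosh=3.157328, sinh=2.994782; start (x,ẋ)=(0.291315, 0.651983) → end (x,ẋ)=(0.591791, 1.009898)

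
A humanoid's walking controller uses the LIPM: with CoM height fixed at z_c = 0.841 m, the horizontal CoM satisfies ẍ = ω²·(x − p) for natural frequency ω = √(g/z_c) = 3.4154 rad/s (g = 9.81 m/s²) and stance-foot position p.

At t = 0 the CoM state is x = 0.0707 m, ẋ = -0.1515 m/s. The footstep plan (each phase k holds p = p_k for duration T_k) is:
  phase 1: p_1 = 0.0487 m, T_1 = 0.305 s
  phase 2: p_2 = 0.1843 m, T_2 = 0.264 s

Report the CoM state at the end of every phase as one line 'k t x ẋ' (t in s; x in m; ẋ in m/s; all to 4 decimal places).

phase 1: p=0.0487, T=0.305, ωT=1.041697, cosh=1.593439, sinh=1.240583; start (x,ẋ)=(0.070700, -0.151500) → end (x,ẋ)=(0.028726, -0.148190)
phase 2: p=0.1843, T=0.264, ωT=0.901666, cosh=1.434798, sinh=1.028905; start (x,ẋ)=(0.028726, -0.148190) → end (x,ẋ)=(-0.083560, -0.759329)

1 0.3050 0.0287 -0.1482
2 0.5690 -0.0836 -0.7593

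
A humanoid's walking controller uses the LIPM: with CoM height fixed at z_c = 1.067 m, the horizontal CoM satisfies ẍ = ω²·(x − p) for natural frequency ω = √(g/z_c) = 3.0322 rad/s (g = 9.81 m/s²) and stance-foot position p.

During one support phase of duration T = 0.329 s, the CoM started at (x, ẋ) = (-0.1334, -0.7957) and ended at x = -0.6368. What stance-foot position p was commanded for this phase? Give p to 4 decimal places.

p = 0.2294

ωT = 3.0322·0.329 = 0.997594; cosh(ωT) = 1.540257, sinh(ωT) = 1.171492
x(T) = p + (x₀−p)·cosh(ωT) + (ẋ₀/ω)·sinh(ωT) ⇒ p·(1 − cosh) = x(T) − x₀·cosh − (ẋ₀/ω)·sinh
numerator   = -0.6368 − (-0.1334)·1.540257 − (-0.7957/3.0322)·1.171492 = -0.123911
denominator = 1 − 1.540257 = -0.540257
p = -0.123911 / -0.540257 = 0.2294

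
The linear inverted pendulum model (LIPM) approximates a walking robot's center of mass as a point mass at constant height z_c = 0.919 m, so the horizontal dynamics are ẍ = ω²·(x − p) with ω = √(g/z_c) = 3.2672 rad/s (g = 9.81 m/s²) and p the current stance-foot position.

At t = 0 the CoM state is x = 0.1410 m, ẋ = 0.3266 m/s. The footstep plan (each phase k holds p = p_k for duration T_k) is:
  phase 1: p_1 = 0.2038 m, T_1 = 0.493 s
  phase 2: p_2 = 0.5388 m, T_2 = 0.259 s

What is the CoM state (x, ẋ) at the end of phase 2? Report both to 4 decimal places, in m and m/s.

x = 0.2864, ẋ = -0.3095

phase 1: p=0.2038, T=0.493, ωT=1.610730, cosh=2.603102, sinh=2.403360; start (x,ẋ)=(0.141000, 0.326600) → end (x,ẋ)=(0.280573, 0.357051)
phase 2: p=0.5388, T=0.259, ωT=0.846205, cosh=1.379912, sinh=0.950872; start (x,ẋ)=(0.280573, 0.357051) → end (x,ẋ)=(0.286384, -0.309532)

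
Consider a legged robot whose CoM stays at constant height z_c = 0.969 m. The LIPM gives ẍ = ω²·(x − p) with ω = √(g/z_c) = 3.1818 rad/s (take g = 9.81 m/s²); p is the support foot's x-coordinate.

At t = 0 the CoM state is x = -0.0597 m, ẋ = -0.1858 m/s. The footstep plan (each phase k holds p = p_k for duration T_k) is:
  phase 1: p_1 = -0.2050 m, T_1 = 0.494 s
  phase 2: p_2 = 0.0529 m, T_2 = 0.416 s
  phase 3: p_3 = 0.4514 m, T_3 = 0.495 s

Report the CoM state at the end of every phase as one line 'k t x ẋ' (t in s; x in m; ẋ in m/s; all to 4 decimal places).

1 0.4940 0.0254 0.5985
2 0.9100 0.3259 1.0511
3 1.4050 0.8989 1.7241

phase 1: p=-0.2050, T=0.494, ωT=1.571809, cosh=2.511511, sinh=2.303842; start (x,ẋ)=(-0.059700, -0.185800) → end (x,ẋ)=(0.025391, 0.598463)
phase 2: p=0.0529, T=0.416, ωT=1.323629, cosh=2.011599, sinh=1.745431; start (x,ẋ)=(0.025391, 0.598463) → end (x,ẋ)=(0.325859, 1.051091)
phase 3: p=0.4514, T=0.495, ωT=1.574991, cosh=2.518854, sinh=2.311844; start (x,ẋ)=(0.325859, 1.051091) → end (x,ẋ)=(0.898887, 1.724088)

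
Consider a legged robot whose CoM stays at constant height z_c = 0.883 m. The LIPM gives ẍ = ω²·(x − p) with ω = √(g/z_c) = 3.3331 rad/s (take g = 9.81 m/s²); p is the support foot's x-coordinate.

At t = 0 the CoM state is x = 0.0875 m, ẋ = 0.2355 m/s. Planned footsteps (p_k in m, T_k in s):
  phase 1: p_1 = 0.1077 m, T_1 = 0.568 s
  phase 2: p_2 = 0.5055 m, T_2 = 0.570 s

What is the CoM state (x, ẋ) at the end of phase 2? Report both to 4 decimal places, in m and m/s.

phase 1: p=0.1077, T=0.568, ωT=1.893201, cosh=3.395589, sinh=3.245000; start (x,ẋ)=(0.087500, 0.235500) → end (x,ẋ)=(0.268384, 0.581180)
phase 2: p=0.5055, T=0.570, ωT=1.899867, cosh=3.417297, sinh=3.267708; start (x,ẋ)=(0.268384, 0.581180) → end (x,ẋ)=(0.264984, -0.596503)

x = 0.2650, ẋ = -0.5965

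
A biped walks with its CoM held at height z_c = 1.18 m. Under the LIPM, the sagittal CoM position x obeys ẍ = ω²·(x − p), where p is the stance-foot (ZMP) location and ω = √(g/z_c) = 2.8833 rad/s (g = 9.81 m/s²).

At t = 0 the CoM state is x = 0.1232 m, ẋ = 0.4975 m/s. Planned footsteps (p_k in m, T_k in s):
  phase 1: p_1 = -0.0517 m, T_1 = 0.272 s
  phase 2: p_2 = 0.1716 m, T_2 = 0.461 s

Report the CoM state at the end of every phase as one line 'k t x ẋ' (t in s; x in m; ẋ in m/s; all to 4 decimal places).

phase 1: p=-0.0517, T=0.272, ωT=0.784258, cosh=1.323619, sinh=0.867161; start (x,ẋ)=(0.123200, 0.497500) → end (x,ẋ)=(0.329426, 1.095800)
phase 2: p=0.1716, T=0.461, ωT=1.329201, cosh=2.021357, sinh=1.756668; start (x,ẋ)=(0.329426, 1.095800) → end (x,ẋ)=(1.158245, 3.014390)

1 0.2720 0.3294 1.0958
2 0.7330 1.1582 3.0144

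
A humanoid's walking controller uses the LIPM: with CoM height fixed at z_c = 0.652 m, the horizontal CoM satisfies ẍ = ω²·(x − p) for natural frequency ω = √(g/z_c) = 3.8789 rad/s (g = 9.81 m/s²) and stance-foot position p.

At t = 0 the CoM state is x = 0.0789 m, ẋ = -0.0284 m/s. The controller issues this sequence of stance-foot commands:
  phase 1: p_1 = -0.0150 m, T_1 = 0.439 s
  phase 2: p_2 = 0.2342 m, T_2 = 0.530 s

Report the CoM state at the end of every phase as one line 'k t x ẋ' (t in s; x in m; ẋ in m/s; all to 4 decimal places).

phase 1: p=-0.0150, T=0.439, ωT=1.702837, cosh=2.835833, sinh=2.653667; start (x,ẋ)=(0.078900, -0.028400) → end (x,ẋ)=(0.231855, 0.886004)
phase 2: p=0.2342, T=0.530, ωT=2.055817, cosh=3.970603, sinh=3.842615; start (x,ẋ)=(0.231855, 0.886004) → end (x,ẋ)=(1.102607, 3.483025)

1 0.4390 0.2319 0.8860
2 0.9690 1.1026 3.4830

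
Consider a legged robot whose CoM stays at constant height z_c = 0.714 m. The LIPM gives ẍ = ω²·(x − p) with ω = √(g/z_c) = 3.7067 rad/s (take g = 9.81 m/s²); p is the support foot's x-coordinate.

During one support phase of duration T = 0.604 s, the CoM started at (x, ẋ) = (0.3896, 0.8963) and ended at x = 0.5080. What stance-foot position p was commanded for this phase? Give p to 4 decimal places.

p = 0.6575

ωT = 3.7067·0.604 = 2.238847; cosh(ωT) = 4.744543, sinh(ωT) = 4.637962
x(T) = p + (x₀−p)·cosh(ωT) + (ẋ₀/ω)·sinh(ωT) ⇒ p·(1 − cosh) = x(T) − x₀·cosh − (ẋ₀/ω)·sinh
numerator   = 0.5080 − (0.3896)·4.744543 − (0.8963/3.7067)·4.637962 = -2.461958
denominator = 1 − 4.744543 = -3.744543
p = -2.461958 / -3.744543 = 0.6575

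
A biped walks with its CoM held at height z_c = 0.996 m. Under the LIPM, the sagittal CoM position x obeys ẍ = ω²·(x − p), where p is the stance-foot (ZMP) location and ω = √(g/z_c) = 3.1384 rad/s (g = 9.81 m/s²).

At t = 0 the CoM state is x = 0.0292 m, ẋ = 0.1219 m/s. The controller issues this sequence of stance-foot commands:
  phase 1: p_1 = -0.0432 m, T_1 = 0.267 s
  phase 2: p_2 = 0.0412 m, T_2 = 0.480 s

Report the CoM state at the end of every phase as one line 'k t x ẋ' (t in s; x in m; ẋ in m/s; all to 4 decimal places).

1 0.2670 0.0926 0.3807
2 0.7470 0.4231 1.2470

phase 1: p=-0.0432, T=0.267, ωT=0.837953, cosh=1.372112, sinh=0.939517; start (x,ẋ)=(0.029200, 0.121900) → end (x,ẋ)=(0.092633, 0.380738)
phase 2: p=0.0412, T=0.480, ωT=1.506432, cosh=2.366154, sinh=2.144454; start (x,ẋ)=(0.092633, 0.380738) → end (x,ẋ)=(0.423055, 1.247037)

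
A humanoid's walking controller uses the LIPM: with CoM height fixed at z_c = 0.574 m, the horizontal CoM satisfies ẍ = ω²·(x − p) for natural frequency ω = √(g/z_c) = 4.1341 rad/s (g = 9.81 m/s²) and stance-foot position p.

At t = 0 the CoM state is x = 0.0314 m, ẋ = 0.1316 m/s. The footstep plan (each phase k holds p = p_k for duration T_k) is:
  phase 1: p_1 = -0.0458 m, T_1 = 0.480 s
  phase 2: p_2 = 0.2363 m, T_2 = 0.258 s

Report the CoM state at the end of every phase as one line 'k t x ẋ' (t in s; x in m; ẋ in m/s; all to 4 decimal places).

phase 1: p=-0.0458, T=0.480, ωT=1.984368, cosh=3.705958, sinh=3.568491; start (x,ẋ)=(0.031400, 0.131600) → end (x,ẋ)=(0.353895, 1.626597)
phase 2: p=0.2363, T=0.258, ωT=1.066598, cosh=1.624828, sinh=1.280650; start (x,ẋ)=(0.353895, 1.626597) → end (x,ẋ)=(0.931254, 3.265527)

1 0.4800 0.3539 1.6266
2 0.7380 0.9313 3.2655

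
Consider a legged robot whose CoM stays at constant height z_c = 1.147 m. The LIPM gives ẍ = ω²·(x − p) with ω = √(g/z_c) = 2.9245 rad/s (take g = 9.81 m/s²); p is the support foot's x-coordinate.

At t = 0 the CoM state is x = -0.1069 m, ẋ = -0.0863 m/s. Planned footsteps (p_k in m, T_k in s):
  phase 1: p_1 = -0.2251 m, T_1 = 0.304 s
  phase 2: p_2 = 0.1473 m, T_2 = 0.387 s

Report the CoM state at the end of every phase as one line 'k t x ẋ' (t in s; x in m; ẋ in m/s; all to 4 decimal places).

phase 1: p=-0.2251, T=0.304, ωT=0.889048, cosh=1.421930, sinh=1.010883; start (x,ẋ)=(-0.106900, -0.086300) → end (x,ẋ)=(-0.086858, 0.226725)
phase 2: p=0.1473, T=0.387, ωT=1.131781, cosh=1.711817, sinh=1.389359; start (x,ẋ)=(-0.086858, 0.226725) → end (x,ẋ)=(-0.145825, -0.563315)

1 0.3040 -0.0869 0.2267
2 0.6910 -0.1458 -0.5633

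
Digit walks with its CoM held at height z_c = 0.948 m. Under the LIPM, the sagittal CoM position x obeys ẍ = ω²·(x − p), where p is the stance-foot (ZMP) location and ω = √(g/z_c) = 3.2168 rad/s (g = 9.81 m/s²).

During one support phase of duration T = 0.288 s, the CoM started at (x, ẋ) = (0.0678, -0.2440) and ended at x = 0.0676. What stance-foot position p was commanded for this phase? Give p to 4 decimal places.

p = -0.1071

ωT = 3.2168·0.288 = 0.926438; cosh(ωT) = 1.460730, sinh(ωT) = 1.064768
x(T) = p + (x₀−p)·cosh(ωT) + (ẋ₀/ω)·sinh(ωT) ⇒ p·(1 − cosh) = x(T) − x₀·cosh − (ẋ₀/ω)·sinh
numerator   = 0.0676 − (0.0678)·1.460730 − (-0.2440/3.2168)·1.064768 = 0.049327
denominator = 1 − 1.460730 = -0.460730
p = 0.049327 / -0.460730 = -0.1071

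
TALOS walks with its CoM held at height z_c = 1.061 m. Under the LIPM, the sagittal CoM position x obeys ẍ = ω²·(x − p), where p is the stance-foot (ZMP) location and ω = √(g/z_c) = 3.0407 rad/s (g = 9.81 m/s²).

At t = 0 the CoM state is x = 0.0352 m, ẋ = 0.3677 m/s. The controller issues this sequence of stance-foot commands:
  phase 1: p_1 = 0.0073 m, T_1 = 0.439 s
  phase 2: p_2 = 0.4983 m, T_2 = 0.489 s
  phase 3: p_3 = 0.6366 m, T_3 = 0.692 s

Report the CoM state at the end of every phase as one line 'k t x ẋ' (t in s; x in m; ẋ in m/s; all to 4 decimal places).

phase 1: p=0.0073, T=0.439, ωT=1.334867, cosh=2.031342, sinh=1.768149; start (x,ẋ)=(0.035200, 0.367700) → end (x,ẋ)=(0.277790, 0.896926)
phase 2: p=0.4983, T=0.489, ωT=1.486902, cosh=2.324722, sinh=2.098650; start (x,ẋ)=(0.277790, 0.896926) → end (x,ẋ)=(0.604722, 0.677949)
phase 3: p=0.6366, T=0.692, ωT=2.104164, cosh=4.161098, sinh=4.039150; start (x,ẋ)=(0.604722, 0.677949) → end (x,ẋ)=(1.404513, 2.429488)

1 0.4390 0.2778 0.8969
2 0.9280 0.6047 0.6779
3 1.6200 1.4045 2.4295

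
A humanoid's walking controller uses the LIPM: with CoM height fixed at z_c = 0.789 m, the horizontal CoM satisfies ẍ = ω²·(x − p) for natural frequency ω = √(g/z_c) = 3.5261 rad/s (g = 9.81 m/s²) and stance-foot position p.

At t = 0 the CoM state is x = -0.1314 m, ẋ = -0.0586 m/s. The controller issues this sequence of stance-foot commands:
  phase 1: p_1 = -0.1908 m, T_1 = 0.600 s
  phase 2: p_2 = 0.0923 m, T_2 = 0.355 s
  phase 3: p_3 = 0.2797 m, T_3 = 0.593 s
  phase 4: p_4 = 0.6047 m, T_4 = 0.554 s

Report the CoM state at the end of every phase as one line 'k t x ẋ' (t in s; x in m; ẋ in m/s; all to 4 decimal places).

1 0.6000 -0.0088 0.6095
2 0.9550 0.1786 0.5806
3 1.5480 0.5204 0.9646
4 2.1020 1.2469 2.4433

phase 1: p=-0.1908, T=0.600, ωT=2.115660, cosh=4.207806, sinh=4.087253; start (x,ẋ)=(-0.131400, -0.058600) → end (x,ẋ)=(-0.008782, 0.609499)
phase 2: p=0.0923, T=0.355, ωT=1.251765, cosh=1.891255, sinh=1.605256; start (x,ẋ)=(-0.008782, 0.609499) → end (x,ẋ)=(0.178602, 0.580564)
phase 3: p=0.2797, T=0.593, ωT=2.090977, cosh=4.108193, sinh=3.984627; start (x,ẋ)=(0.178602, 0.580564) → end (x,ẋ)=(0.520430, 0.964626)
phase 4: p=0.6047, T=0.554, ωT=1.953459, cosh=3.597414, sinh=3.455631; start (x,ẋ)=(0.520430, 0.964626) → end (x,ẋ)=(1.246894, 2.443338)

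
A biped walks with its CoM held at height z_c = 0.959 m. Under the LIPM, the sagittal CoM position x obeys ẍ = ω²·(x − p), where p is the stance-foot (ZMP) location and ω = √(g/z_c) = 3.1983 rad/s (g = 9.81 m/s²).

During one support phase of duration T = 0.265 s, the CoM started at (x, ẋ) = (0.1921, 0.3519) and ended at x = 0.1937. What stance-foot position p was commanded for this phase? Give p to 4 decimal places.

p = 0.4629

ωT = 3.1983·0.265 = 0.847550; cosh(ωT) = 1.381192, sinh(ωT) = 0.952728
x(T) = p + (x₀−p)·cosh(ωT) + (ẋ₀/ω)·sinh(ωT) ⇒ p·(1 − cosh) = x(T) − x₀·cosh − (ẋ₀/ω)·sinh
numerator   = 0.1937 − (0.1921)·1.381192 − (0.3519/3.1983)·0.952728 = -0.176453
denominator = 1 − 1.381192 = -0.381192
p = -0.176453 / -0.381192 = 0.4629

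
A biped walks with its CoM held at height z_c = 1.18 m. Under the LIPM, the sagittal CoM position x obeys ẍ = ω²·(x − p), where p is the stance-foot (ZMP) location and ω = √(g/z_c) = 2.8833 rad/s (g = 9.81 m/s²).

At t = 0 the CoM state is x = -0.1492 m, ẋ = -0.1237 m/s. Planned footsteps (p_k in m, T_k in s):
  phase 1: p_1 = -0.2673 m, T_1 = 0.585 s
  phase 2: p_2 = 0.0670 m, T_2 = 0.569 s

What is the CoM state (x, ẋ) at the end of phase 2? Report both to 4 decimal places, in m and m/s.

x = 0.2229, ẋ = 0.6198

phase 1: p=-0.2673, T=0.585, ωT=1.686730, cosh=2.793457, sinh=2.608333; start (x,ẋ)=(-0.149200, -0.123700) → end (x,ẋ)=(-0.049296, 0.542633)
phase 2: p=0.0670, T=0.569, ωT=1.640598, cosh=2.676058, sinh=2.482194; start (x,ẋ)=(-0.049296, 0.542633) → end (x,ẋ)=(0.222931, 0.619798)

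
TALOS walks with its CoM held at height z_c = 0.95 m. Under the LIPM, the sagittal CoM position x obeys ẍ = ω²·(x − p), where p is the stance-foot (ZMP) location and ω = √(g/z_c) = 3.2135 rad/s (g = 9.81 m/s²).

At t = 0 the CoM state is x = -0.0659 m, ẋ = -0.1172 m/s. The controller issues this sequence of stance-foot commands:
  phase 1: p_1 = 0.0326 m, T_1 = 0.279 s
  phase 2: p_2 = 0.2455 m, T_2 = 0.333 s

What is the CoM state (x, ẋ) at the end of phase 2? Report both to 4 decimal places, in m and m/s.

x = -0.5880, ẋ = -2.4160

phase 1: p=0.0326, T=0.279, ωT=0.896567, cosh=1.429570, sinh=1.021602; start (x,ẋ)=(-0.065900, -0.117200) → end (x,ẋ)=(-0.145472, -0.490913)
phase 2: p=0.2455, T=0.333, ωT=1.070096, cosh=1.629317, sinh=1.286341; start (x,ẋ)=(-0.145472, -0.490913) → end (x,ẋ)=(-0.588026, -2.415996)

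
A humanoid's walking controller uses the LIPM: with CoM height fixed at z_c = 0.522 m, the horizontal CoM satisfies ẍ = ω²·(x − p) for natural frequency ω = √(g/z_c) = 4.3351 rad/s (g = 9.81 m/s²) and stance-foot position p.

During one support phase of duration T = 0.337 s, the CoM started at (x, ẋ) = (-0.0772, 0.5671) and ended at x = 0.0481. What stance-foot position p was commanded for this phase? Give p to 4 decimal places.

ωT = 4.3351·0.337 = 1.460929; cosh(ωT) = 2.270991, sinh(ωT) = 2.038970
x(T) = p + (x₀−p)·cosh(ωT) + (ẋ₀/ω)·sinh(ωT) ⇒ p·(1 − cosh) = x(T) − x₀·cosh − (ẋ₀/ω)·sinh
numerator   = 0.0481 − (-0.0772)·2.270991 − (0.5671/4.3351)·2.038970 = -0.043309
denominator = 1 − 2.270991 = -1.270991
p = -0.043309 / -1.270991 = 0.0341

p = 0.0341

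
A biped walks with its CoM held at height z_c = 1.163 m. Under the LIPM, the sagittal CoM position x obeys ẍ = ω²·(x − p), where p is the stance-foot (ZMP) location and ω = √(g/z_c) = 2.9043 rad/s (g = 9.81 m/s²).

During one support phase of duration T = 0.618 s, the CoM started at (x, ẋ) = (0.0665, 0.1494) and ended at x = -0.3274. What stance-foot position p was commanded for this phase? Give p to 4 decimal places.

ωT = 2.9043·0.618 = 1.794857; cosh(ωT) = 3.092384, sinh(ωT) = 2.926233
x(T) = p + (x₀−p)·cosh(ωT) + (ẋ₀/ω)·sinh(ωT) ⇒ p·(1 − cosh) = x(T) − x₀·cosh − (ẋ₀/ω)·sinh
numerator   = -0.3274 − (0.0665)·3.092384 − (0.1494/2.9043)·2.926233 = -0.683572
denominator = 1 − 3.092384 = -2.092384
p = -0.683572 / -2.092384 = 0.3267

p = 0.3267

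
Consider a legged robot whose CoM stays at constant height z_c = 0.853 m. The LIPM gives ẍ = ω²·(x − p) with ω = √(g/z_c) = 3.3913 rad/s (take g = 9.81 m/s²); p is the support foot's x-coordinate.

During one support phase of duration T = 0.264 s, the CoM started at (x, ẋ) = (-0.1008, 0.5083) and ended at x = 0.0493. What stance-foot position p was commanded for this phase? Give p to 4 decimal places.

p = -0.0944

ωT = 3.3913·0.264 = 0.895303; cosh(ωT) = 1.428281, sinh(ωT) = 1.019797
x(T) = p + (x₀−p)·cosh(ωT) + (ẋ₀/ω)·sinh(ωT) ⇒ p·(1 − cosh) = x(T) − x₀·cosh − (ẋ₀/ω)·sinh
numerator   = 0.0493 − (-0.1008)·1.428281 − (0.5083/3.3913)·1.019797 = 0.040420
denominator = 1 − 1.428281 = -0.428281
p = 0.040420 / -0.428281 = -0.0944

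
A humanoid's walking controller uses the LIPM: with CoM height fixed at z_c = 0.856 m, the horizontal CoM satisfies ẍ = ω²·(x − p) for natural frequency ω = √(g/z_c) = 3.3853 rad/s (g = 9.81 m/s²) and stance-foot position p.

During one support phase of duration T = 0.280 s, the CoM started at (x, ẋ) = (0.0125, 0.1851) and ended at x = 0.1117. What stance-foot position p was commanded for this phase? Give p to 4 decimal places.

p = -0.0686

ωT = 3.3853·0.280 = 0.947884; cosh(ωT) = 1.483902, sinh(ωT) = 1.096342
x(T) = p + (x₀−p)·cosh(ωT) + (ẋ₀/ω)·sinh(ωT) ⇒ p·(1 − cosh) = x(T) − x₀·cosh − (ẋ₀/ω)·sinh
numerator   = 0.1117 − (0.0125)·1.483902 − (0.1851/3.3853)·1.096342 = 0.033206
denominator = 1 − 1.483902 = -0.483902
p = 0.033206 / -0.483902 = -0.0686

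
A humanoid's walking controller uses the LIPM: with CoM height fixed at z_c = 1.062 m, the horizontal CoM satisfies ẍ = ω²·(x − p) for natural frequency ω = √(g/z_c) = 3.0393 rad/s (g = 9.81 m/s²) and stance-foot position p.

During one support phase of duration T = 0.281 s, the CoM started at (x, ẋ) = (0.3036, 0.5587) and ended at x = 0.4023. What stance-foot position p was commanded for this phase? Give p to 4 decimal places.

ωT = 3.0393·0.281 = 0.854043; cosh(ωT) = 1.387408, sinh(ωT) = 0.961718
x(T) = p + (x₀−p)·cosh(ωT) + (ẋ₀/ω)·sinh(ωT) ⇒ p·(1 − cosh) = x(T) − x₀·cosh − (ẋ₀/ω)·sinh
numerator   = 0.4023 − (0.3036)·1.387408 − (0.5587/3.0393)·0.961718 = -0.195705
denominator = 1 − 1.387408 = -0.387408
p = -0.195705 / -0.387408 = 0.5052

p = 0.5052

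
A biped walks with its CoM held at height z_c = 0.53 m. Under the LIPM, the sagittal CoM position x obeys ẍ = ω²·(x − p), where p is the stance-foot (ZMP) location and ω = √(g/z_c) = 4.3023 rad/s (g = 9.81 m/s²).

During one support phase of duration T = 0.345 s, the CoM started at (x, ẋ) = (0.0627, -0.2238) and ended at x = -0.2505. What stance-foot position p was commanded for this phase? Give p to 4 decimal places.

p = 0.2176

ωT = 4.3023·0.345 = 1.484293; cosh(ωT) = 2.319255, sinh(ωT) = 2.092592
x(T) = p + (x₀−p)·cosh(ωT) + (ẋ₀/ω)·sinh(ωT) ⇒ p·(1 − cosh) = x(T) − x₀·cosh − (ẋ₀/ω)·sinh
numerator   = -0.2505 − (0.0627)·2.319255 − (-0.2238/4.3023)·2.092592 = -0.287063
denominator = 1 − 2.319255 = -1.319255
p = -0.287063 / -1.319255 = 0.2176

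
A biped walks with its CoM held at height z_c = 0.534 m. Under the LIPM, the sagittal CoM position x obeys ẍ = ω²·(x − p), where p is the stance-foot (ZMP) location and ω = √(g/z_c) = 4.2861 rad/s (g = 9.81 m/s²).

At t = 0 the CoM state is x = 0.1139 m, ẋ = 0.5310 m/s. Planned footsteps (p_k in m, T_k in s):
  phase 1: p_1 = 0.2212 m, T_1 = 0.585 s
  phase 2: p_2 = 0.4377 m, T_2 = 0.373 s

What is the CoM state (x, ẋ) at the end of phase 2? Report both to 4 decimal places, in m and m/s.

x = 0.3820, ẋ = -0.0349

phase 1: p=0.2212, T=0.585, ωT=2.507369, cosh=6.177037, sinh=6.095555; start (x,ẋ)=(0.113900, 0.531000) → end (x,ẋ)=(0.313575, 0.476670)
phase 2: p=0.4377, T=0.373, ωT=1.598715, cosh=2.574415, sinh=2.372259; start (x,ẋ)=(0.313575, 0.476670) → end (x,ẋ)=(0.381977, -0.034922)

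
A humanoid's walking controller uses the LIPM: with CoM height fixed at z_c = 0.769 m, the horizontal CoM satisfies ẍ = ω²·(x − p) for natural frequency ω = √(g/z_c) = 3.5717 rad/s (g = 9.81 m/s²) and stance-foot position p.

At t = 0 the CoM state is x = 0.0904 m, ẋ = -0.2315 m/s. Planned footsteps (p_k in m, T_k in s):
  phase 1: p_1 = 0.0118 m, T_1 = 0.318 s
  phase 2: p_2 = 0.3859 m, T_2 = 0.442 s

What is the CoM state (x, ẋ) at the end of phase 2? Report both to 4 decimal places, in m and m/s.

phase 1: p=0.0118, T=0.318, ωT=1.135801, cosh=1.717415, sinh=1.396250; start (x,ẋ)=(0.090400, -0.231500) → end (x,ẋ)=(0.056291, -0.005604)
phase 2: p=0.3859, T=0.442, ωT=1.578691, cosh=2.527426, sinh=2.321181; start (x,ẋ)=(0.056291, -0.005604) → end (x,ẋ)=(-0.450805, -2.746811)

x = -0.4508, ẋ = -2.7468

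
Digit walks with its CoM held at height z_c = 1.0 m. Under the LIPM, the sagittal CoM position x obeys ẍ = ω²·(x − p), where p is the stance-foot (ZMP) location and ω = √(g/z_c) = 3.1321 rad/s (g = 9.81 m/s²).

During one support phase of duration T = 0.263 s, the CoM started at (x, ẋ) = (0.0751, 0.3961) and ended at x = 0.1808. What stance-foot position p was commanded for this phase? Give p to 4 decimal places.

p = 0.1048

ωT = 3.1321·0.263 = 0.823742; cosh(ωT) = 1.358900, sinh(ωT) = 0.920113
x(T) = p + (x₀−p)·cosh(ωT) + (ẋ₀/ω)·sinh(ωT) ⇒ p·(1 − cosh) = x(T) − x₀·cosh − (ẋ₀/ω)·sinh
numerator   = 0.1808 − (0.0751)·1.358900 − (0.3961/3.1321)·0.920113 = -0.037615
denominator = 1 − 1.358900 = -0.358900
p = -0.037615 / -0.358900 = 0.1048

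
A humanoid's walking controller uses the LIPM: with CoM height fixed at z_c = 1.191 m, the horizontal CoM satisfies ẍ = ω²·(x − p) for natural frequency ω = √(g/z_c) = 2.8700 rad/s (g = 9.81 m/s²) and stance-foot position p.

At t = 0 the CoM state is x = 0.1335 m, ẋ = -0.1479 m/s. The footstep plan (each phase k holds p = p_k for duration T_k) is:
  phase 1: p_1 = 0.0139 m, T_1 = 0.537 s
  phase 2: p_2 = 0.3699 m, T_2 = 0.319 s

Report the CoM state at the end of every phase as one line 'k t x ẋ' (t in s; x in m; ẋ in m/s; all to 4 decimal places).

1 0.5370 0.1912 0.4036
2 0.8560 0.2584 0.0468

phase 1: p=0.0139, T=0.537, ωT=1.541190, cosh=2.442135, sinh=2.228009; start (x,ẋ)=(0.133500, -0.147900) → end (x,ẋ)=(0.191163, 0.403577)
phase 2: p=0.3699, T=0.319, ωT=0.915530, cosh=1.449202, sinh=1.048897; start (x,ẋ)=(0.191163, 0.403577) → end (x,ẋ)=(0.258369, 0.046806)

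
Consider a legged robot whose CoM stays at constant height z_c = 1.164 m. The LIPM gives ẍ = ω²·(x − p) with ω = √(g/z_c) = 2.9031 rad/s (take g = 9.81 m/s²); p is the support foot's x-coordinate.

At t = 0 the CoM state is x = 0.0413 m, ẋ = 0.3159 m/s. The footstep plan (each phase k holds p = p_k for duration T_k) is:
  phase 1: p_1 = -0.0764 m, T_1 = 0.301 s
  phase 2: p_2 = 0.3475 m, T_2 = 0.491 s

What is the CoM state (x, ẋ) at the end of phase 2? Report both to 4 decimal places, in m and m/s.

x = 0.5442, ẋ = 0.8642

phase 1: p=-0.0764, T=0.301, ωT=0.873833, cosh=1.406713, sinh=0.989364; start (x,ẋ)=(0.041300, 0.315900) → end (x,ẋ)=(0.196828, 0.782441)
phase 2: p=0.3475, T=0.491, ωT=1.425422, cosh=2.200010, sinh=1.959603; start (x,ẋ)=(0.196828, 0.782441) → end (x,ẋ)=(0.544170, 0.864215)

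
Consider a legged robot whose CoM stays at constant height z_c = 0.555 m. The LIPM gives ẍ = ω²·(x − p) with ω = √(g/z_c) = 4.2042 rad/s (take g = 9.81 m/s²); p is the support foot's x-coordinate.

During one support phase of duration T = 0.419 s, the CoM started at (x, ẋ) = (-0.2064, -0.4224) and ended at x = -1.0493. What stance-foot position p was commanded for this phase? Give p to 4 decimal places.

p = 0.0736

ωT = 4.2042·0.419 = 1.761560; cosh(ωT) = 2.996644, sinh(ωT) = 2.824867
x(T) = p + (x₀−p)·cosh(ωT) + (ẋ₀/ω)·sinh(ωT) ⇒ p·(1 − cosh) = x(T) − x₀·cosh − (ẋ₀/ω)·sinh
numerator   = -1.0493 − (-0.2064)·2.996644 − (-0.4224/4.2042)·2.824867 = -0.146976
denominator = 1 − 2.996644 = -1.996644
p = -0.146976 / -1.996644 = 0.0736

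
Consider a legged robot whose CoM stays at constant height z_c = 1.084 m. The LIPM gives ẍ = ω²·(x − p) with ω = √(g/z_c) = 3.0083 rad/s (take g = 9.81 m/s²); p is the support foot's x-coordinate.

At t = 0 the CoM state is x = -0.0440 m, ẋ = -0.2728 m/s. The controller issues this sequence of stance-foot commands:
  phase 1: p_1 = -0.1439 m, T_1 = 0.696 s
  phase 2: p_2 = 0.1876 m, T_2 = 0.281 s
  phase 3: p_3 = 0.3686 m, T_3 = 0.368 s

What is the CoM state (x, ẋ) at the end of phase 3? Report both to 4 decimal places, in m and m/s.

x = -0.8612, ẋ = -3.3882

phase 1: p=-0.1439, T=0.696, ωT=2.093777, cosh=4.119364, sinh=3.996144; start (x,ẋ)=(-0.044000, -0.272800) → end (x,ẋ)=(-0.094756, 0.077195)
phase 2: p=0.1876, T=0.281, ωT=0.845332, cosh=1.379083, sinh=0.949668; start (x,ẋ)=(-0.094756, 0.077195) → end (x,ẋ)=(-0.177423, -0.700200)
phase 3: p=0.3686, T=0.368, ωT=1.107054, cosh=1.677982, sinh=1.347451; start (x,ẋ)=(-0.177423, -0.700200) → end (x,ẋ)=(-0.861244, -3.388246)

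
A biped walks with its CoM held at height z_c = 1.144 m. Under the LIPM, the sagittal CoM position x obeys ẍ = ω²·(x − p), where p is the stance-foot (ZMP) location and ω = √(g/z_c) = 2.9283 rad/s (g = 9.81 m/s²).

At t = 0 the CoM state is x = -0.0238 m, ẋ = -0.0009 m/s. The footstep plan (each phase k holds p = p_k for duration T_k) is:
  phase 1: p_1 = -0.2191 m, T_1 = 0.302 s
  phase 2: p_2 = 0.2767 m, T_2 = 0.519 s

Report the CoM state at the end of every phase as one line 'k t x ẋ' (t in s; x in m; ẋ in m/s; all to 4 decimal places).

1 0.3020 0.0574 0.5730
2 0.8210 0.1773 -0.0253

phase 1: p=-0.2191, T=0.302, ωT=0.884347, cosh=1.417193, sinh=1.004209; start (x,ẋ)=(-0.023800, -0.000900) → end (x,ẋ)=(0.057369, 0.573029)
phase 2: p=0.2767, T=0.519, ωT=1.519788, cosh=2.395006, sinh=2.176248; start (x,ẋ)=(0.057369, 0.573029) → end (x,ẋ)=(0.177263, -0.025324)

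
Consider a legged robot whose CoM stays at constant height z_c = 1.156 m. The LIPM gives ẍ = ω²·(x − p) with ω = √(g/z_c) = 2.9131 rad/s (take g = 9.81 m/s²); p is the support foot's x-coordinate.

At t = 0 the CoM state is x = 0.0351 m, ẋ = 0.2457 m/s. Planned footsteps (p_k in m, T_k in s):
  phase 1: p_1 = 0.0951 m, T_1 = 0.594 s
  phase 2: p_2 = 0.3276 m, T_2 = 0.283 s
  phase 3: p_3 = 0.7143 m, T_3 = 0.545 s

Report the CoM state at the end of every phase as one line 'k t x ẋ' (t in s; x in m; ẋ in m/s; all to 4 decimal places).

1 0.5940 0.1510 0.2373
2 0.8770 0.1625 -0.1512
3 1.4220 -0.8134 -4.1527

phase 1: p=0.0951, T=0.594, ωT=1.730381, cosh=2.910011, sinh=2.732794; start (x,ẋ)=(0.035100, 0.245700) → end (x,ẋ)=(0.150992, 0.237336)
phase 2: p=0.3276, T=0.283, ωT=0.824407, cosh=1.359512, sinh=0.921017; start (x,ẋ)=(0.150992, 0.237336) → end (x,ẋ)=(0.162536, -0.151182)
phase 3: p=0.7143, T=0.545, ωT=1.587640, cosh=2.548297, sinh=2.343890; start (x,ẋ)=(0.162536, -0.151182) → end (x,ẋ)=(-0.813400, -4.152693)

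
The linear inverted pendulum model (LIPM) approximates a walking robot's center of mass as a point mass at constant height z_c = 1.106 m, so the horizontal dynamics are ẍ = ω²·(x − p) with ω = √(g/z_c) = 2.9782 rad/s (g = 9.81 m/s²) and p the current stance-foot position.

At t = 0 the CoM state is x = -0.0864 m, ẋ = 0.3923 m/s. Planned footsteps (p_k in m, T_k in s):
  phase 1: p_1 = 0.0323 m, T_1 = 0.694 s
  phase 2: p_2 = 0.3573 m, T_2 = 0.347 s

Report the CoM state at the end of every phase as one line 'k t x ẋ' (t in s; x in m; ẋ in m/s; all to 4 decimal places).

phase 1: p=0.0323, T=0.694, ωT=2.066871, cosh=4.013322, sinh=3.886741; start (x,ẋ)=(-0.086400, 0.392300) → end (x,ẋ)=(0.067895, 0.200415)
phase 2: p=0.3573, T=0.347, ωT=1.033435, cosh=1.583244, sinh=1.227461; start (x,ẋ)=(0.067895, 0.200415) → end (x,ẋ)=(-0.018297, -0.740649)

1 0.6940 0.0679 0.2004
2 1.0410 -0.0183 -0.7406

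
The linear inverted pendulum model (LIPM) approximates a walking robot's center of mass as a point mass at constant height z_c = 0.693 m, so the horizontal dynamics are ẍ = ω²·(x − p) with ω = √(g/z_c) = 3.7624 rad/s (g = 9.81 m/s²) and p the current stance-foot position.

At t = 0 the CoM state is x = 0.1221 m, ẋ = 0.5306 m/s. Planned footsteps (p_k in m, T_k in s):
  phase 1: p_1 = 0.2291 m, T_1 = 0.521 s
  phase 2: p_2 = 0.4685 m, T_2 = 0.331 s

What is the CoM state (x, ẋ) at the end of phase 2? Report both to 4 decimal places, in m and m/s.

phase 1: p=0.2291, T=0.521, ωT=1.960210, cosh=3.620825, sinh=3.479996; start (x,ẋ)=(0.122100, 0.530600) → end (x,ẋ)=(0.332445, 0.520244)
phase 2: p=0.4685, T=0.331, ωT=1.245354, cosh=1.881002, sinh=1.593163; start (x,ẋ)=(0.332445, 0.520244) → end (x,ẋ)=(0.432874, 0.163051)

x = 0.4329, ẋ = 0.1631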